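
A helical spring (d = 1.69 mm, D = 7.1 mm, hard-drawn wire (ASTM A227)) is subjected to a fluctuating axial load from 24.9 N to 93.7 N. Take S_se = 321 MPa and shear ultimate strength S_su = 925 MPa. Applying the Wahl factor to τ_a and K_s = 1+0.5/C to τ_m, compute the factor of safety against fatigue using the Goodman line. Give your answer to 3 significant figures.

1.22

C = D/d = 7.1/1.69 = 4.2012; K_W = (4C−1)/(4C−4)+0.615/C = 1.3807; K_s = 1+0.5/C = 1.1190
F_a = (F_max−F_min)/2 = 34.4 N; F_m = (F_max+F_min)/2 = 59.3 N
τ_a = K_W·8F_aD/(πd³) = 1.3807 × 128.85 = 177.91 MPa
τ_m = K_s·8F_mD/(πd³) = 1.1190 × 222.12 = 248.56 MPa
Goodman: 1/n_f = τ_a/S_se + τ_m/S_su = 177.91/321 + 248.56/925 = 0.55422 + 0.26871 = 0.82293
n_f = 1/0.82293 = 1.215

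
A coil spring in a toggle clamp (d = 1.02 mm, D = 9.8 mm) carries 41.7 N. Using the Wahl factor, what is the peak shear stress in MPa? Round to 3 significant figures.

1130 MPa

Spring index C = D/d = 9.8/1.02 = 9.6078
K_W = (4C−1)/(4C−4) + 0.615/C = 37.431/34.431 + 0.0640 = 1.1511
τ₀ = 8FD/(πd³) = 8·41.7·9.8/(π·1.02³) = 3269.28/3.3339 = 980.62 MPa
τ_max = K·τ₀ = 1.1511 × 980.62 = 1128.8 MPa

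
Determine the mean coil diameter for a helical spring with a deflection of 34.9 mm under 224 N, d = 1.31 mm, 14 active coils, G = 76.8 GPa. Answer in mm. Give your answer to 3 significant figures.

6.80 mm

Required rate k = F/δ = 224/34.9 = 6.4183 N/mm
D = (Gd⁴/(8N_a·k))^(1/3) = (76.8×10³·1.31⁴/(8·14·6.4183))^(1/3)
  = (314.634)^(1/3) = 6.8015 mm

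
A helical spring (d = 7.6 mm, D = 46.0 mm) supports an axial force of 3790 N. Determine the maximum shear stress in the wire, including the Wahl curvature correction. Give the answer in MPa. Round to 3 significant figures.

1260 MPa

Spring index C = D/d = 46.0/7.6 = 6.0526
K_W = (4C−1)/(4C−4) + 0.615/C = 23.211/20.211 + 0.1016 = 1.2500
τ₀ = 8FD/(πd³) = 8·3790·46.0/(π·7.6³) = 1.39472e+06/1379.1 = 1011.3 MPa
τ_max = K·τ₀ = 1.2500 × 1011.3 = 1264.2 MPa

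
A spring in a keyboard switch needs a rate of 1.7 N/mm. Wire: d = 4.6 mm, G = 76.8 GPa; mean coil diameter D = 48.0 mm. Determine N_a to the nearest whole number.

N_a = Gd⁴/(8D³k) = (76.8×10³ × 4.6⁴)/(8 × 48.0³ × 1.7)
    = 3.43869e+07 / 1.50405e+06 = 22.86 → 23 coils

23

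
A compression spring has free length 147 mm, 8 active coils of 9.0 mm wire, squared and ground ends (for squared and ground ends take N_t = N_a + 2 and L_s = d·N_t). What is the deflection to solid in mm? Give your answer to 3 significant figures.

57.0 mm

N_t = 10; L_s = 9.0·10 = 90 mm
δ_solid = L₀ − L_s = 147 − 90 = 57 mm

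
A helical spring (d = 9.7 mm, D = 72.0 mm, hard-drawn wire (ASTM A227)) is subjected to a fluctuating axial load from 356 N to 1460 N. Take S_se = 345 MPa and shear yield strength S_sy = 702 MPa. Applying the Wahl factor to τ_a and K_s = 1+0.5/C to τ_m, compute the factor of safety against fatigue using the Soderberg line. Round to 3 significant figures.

1.51

C = D/d = 72.0/9.7 = 7.4227; K_W = (4C−1)/(4C−4)+0.615/C = 1.1996; K_s = 1+0.5/C = 1.0674
F_a = (F_max−F_min)/2 = 552 N; F_m = (F_max+F_min)/2 = 908 N
τ_a = K_W·8F_aD/(πd³) = 1.1996 × 110.89 = 133.03 MPa
τ_m = K_s·8F_mD/(πd³) = 1.0674 × 182.41 = 194.69 MPa
Soderberg: 1/n_f = τ_a/S_se + τ_m/S_sy = 133.03/345 + 194.69/702 = 0.38559 + 0.27734 = 0.66293
n_f = 1/0.66293 = 1.508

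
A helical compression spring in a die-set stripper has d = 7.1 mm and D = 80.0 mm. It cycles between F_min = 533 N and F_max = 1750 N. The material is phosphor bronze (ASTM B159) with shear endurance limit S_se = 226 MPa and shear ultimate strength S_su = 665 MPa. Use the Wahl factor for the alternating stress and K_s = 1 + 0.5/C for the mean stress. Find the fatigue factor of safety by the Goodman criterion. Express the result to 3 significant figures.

0.364

C = D/d = 80.0/7.1 = 11.2676; K_W = (4C−1)/(4C−4)+0.615/C = 1.1276; K_s = 1+0.5/C = 1.0444
F_a = (F_max−F_min)/2 = 608.5 N; F_m = (F_max+F_min)/2 = 1141.5 N
τ_a = K_W·8F_aD/(πd³) = 1.1276 × 346.35 = 390.55 MPa
τ_m = K_s·8F_mD/(πd³) = 1.0444 × 649.73 = 678.56 MPa
Goodman: 1/n_f = τ_a/S_se + τ_m/S_su = 390.55/226 + 678.56/665 = 1.72811 + 1.02039 = 2.7485
n_f = 1/2.7485 = 0.3638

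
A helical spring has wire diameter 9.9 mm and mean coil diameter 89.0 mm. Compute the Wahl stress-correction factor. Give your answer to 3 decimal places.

1.162

C = D/d = 89.0/9.9 = 8.9899
K_W = (4C−1)/(4C−4) + 0.615/C = 34.960/31.960 + 0.0684 = 1.1623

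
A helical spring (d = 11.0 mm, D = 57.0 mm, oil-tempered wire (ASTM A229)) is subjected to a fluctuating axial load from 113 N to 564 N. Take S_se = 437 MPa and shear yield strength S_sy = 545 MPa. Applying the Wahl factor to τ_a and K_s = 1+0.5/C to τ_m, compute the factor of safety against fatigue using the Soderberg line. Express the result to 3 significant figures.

6.79

C = D/d = 57.0/11.0 = 5.1818; K_W = (4C−1)/(4C−4)+0.615/C = 1.2980; K_s = 1+0.5/C = 1.0965
F_a = (F_max−F_min)/2 = 225.5 N; F_m = (F_max+F_min)/2 = 338.5 N
τ_a = K_W·8F_aD/(πd³) = 1.2980 × 24.591 = 31.92 MPa
τ_m = K_s·8F_mD/(πd³) = 1.0965 × 36.914 = 40.476 MPa
Soderberg: 1/n_f = τ_a/S_se + τ_m/S_sy = 31.92/437 + 40.476/545 = 0.07304 + 0.07427 = 0.14731
n_f = 1/0.14731 = 6.788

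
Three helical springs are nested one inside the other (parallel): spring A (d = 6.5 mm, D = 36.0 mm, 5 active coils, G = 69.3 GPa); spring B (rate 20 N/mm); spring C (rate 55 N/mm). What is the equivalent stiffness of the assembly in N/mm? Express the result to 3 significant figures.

k_A = Gd⁴/(8D³N_a) = (69.3×10³)(6.5⁴)/(8·36.0³·5) = 66.286 N/mm
Parallel: k_eq = 66.286 + 20 + 55 = 141.29 N/mm

141 N/mm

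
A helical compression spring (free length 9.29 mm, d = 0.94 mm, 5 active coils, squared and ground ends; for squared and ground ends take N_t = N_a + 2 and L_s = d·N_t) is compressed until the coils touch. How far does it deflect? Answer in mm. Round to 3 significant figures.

N_t = 7; L_s = 0.94·7 = 6.58 mm
δ_solid = L₀ − L_s = 9.29 − 6.58 = 2.71 mm

2.71 mm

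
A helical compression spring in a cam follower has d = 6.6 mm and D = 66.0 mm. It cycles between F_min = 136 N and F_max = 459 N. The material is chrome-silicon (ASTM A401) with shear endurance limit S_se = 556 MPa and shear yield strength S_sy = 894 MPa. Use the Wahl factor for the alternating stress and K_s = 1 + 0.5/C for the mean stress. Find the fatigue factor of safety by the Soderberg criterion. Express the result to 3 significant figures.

2.51

C = D/d = 66.0/6.6 = 10.0000; K_W = (4C−1)/(4C−4)+0.615/C = 1.1448; K_s = 1+0.5/C = 1.0500
F_a = (F_max−F_min)/2 = 161.5 N; F_m = (F_max+F_min)/2 = 297.5 N
τ_a = K_W·8F_aD/(πd³) = 1.1448 × 94.411 = 108.09 MPa
τ_m = K_s·8F_mD/(πd³) = 1.0500 × 173.92 = 182.61 MPa
Soderberg: 1/n_f = τ_a/S_se + τ_m/S_sy = 108.09/556 + 182.61/894 = 0.19440 + 0.20426 = 0.39866
n_f = 1/0.39866 = 2.508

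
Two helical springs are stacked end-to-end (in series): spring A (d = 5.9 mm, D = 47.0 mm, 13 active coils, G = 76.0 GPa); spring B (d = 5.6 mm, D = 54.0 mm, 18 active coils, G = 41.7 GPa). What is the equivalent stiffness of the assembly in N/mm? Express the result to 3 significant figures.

k_A = Gd⁴/(8D³N_a) = (76.0×10³)(5.9⁴)/(8·47.0³·13) = 8.5289 N/mm
k_B = Gd⁴/(8D³N_a) = (41.7×10³)(5.6⁴)/(8·54.0³·18) = 1.8086 N/mm
Series: 1/k_eq = 1/8.5289 + 1/1.8086 = 0.67016; k_eq = 1.4922 N/mm

1.49 N/mm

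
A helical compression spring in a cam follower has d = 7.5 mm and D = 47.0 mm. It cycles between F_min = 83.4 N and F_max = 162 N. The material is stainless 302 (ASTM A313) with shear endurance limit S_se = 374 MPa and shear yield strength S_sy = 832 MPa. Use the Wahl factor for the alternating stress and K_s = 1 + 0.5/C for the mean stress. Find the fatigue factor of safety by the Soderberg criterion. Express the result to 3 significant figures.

12.2

C = D/d = 47.0/7.5 = 6.2667; K_W = (4C−1)/(4C−4)+0.615/C = 1.2405; K_s = 1+0.5/C = 1.0798
F_a = (F_max−F_min)/2 = 39.3 N; F_m = (F_max+F_min)/2 = 122.7 N
τ_a = K_W·8F_aD/(πd³) = 1.2405 × 11.149 = 13.831 MPa
τ_m = K_s·8F_mD/(πd³) = 1.0798 × 34.81 = 37.587 MPa
Soderberg: 1/n_f = τ_a/S_se + τ_m/S_sy = 13.831/374 + 37.587/832 = 0.03698 + 0.04518 = 0.082158
n_f = 1/0.082158 = 12.17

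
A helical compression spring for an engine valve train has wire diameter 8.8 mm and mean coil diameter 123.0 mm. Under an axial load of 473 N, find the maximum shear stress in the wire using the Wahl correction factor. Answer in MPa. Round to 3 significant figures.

240 MPa

Spring index C = D/d = 123.0/8.8 = 13.9773
K_W = (4C−1)/(4C−4) + 0.615/C = 54.909/51.909 + 0.0440 = 1.1018
τ₀ = 8FD/(πd³) = 8·473·123.0/(π·8.8³) = 465432/2140.9 = 217.4 MPa
τ_max = K·τ₀ = 1.1018 × 217.4 = 239.53 MPa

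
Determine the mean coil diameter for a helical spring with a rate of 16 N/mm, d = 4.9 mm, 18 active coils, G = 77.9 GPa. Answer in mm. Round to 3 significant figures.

D = (Gd⁴/(8N_a·k))^(1/3) = (77.9×10³·4.9⁴/(8·18·16))^(1/3)
  = (19491.2)^(1/3) = 26.9120 mm

26.9 mm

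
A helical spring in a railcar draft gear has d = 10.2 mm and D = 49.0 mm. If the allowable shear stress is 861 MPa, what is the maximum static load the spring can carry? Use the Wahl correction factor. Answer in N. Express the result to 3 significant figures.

C = D/d = 49.0/10.2 = 4.8039
K_W = (4C−1)/(4C−4) + 0.615/C = 18.216/15.216 + 0.1280 = 1.3252
τ_max = K·8FD/(πd³) → F_max = τ_allow·πd³/(8DK)
F_max = 861·π·10.2³/(8·49.0·1.3252) = 2.8705e+06/519.47 = 5525.7 N

5530 N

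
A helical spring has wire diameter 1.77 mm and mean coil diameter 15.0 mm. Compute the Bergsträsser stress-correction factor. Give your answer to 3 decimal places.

1.162

C = D/d = 15.0/1.77 = 8.4746
K_B = (4C+2)/(4C−3) = 35.898/30.898 = 1.1618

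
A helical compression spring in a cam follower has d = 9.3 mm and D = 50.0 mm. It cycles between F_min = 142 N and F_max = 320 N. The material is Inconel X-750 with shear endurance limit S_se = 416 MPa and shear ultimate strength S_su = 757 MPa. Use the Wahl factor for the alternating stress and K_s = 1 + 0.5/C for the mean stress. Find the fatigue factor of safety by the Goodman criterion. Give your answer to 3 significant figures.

C = D/d = 50.0/9.3 = 5.3763; K_W = (4C−1)/(4C−4)+0.615/C = 1.2858; K_s = 1+0.5/C = 1.0930
F_a = (F_max−F_min)/2 = 89 N; F_m = (F_max+F_min)/2 = 231 N
τ_a = K_W·8F_aD/(πd³) = 1.2858 × 14.088 = 18.114 MPa
τ_m = K_s·8F_mD/(πd³) = 1.0930 × 36.566 = 39.966 MPa
Goodman: 1/n_f = τ_a/S_se + τ_m/S_su = 18.114/416 + 39.966/757 = 0.04354 + 0.05280 = 0.096339
n_f = 1/0.096339 = 10.38

10.4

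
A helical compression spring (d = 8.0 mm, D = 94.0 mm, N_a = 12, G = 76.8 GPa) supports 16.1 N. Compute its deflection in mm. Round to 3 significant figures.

k = Gd⁴/(8D³N_a) = (76.8×10³)(8.0⁴)/(8·94.0³·12) = 3.9452 N/mm
δ = F/k = 16.1 / 3.9452 = 4.0809 mm

4.08 mm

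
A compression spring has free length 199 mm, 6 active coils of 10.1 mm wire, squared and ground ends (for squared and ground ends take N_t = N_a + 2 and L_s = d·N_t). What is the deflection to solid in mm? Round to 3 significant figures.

118 mm

N_t = 8; L_s = 10.1·8 = 80.8 mm
δ_solid = L₀ − L_s = 199 − 80.8 = 118.2 mm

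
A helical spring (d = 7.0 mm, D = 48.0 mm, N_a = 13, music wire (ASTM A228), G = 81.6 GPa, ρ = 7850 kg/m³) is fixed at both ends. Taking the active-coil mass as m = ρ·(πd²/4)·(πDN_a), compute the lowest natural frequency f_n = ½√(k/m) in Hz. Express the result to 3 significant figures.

84.8 Hz

k = Gd⁴/(8D³N_a) = (81.6×10³)(7.0⁴)/(8·48.0³·13) = 17.034 N/mm = 17034 N/m
Wire length L = πDN_a = π·48.0·13 = 1960.4 mm
m = ρ·(πd²/4)·L = 7850 × 38.485×10⁻⁶ m² × 1.9604 m = 0.59223 kg
f_n = ½√(k/m) = 0.5·√(17034/0.59223) = 0.5·√(28763) = 84.798 Hz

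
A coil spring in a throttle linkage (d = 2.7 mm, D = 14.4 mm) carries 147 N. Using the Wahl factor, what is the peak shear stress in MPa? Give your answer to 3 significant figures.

353 MPa

Spring index C = D/d = 14.4/2.7 = 5.3333
K_W = (4C−1)/(4C−4) + 0.615/C = 20.333/17.333 + 0.1153 = 1.2884
τ₀ = 8FD/(πd³) = 8·147·14.4/(π·2.7³) = 16934.4/61.836 = 273.86 MPa
τ_max = K·τ₀ = 1.2884 × 273.86 = 352.84 MPa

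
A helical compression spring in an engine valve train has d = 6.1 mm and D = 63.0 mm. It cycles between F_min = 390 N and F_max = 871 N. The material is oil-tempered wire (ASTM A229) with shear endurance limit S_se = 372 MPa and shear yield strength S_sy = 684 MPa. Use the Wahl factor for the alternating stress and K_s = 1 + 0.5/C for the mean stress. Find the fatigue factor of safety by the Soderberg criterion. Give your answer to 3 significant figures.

C = D/d = 63.0/6.1 = 10.3279; K_W = (4C−1)/(4C−4)+0.615/C = 1.1400; K_s = 1+0.5/C = 1.0484
F_a = (F_max−F_min)/2 = 240.5 N; F_m = (F_max+F_min)/2 = 630.5 N
τ_a = K_W·8F_aD/(πd³) = 1.1400 × 169.98 = 193.77 MPa
τ_m = K_s·8F_mD/(πd³) = 1.0484 × 445.63 = 467.21 MPa
Soderberg: 1/n_f = τ_a/S_se + τ_m/S_sy = 193.77/372 + 467.21/684 = 0.52089 + 0.68305 = 1.2039
n_f = 1/1.2039 = 0.8306

0.831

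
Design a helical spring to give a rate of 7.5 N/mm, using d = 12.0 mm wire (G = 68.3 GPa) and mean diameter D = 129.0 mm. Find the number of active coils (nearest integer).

11

N_a = Gd⁴/(8D³k) = (68.3×10³ × 12.0⁴)/(8 × 129.0³ × 7.5)
    = 1.41627e+09 / 1.28801e+08 = 11 → 11 coils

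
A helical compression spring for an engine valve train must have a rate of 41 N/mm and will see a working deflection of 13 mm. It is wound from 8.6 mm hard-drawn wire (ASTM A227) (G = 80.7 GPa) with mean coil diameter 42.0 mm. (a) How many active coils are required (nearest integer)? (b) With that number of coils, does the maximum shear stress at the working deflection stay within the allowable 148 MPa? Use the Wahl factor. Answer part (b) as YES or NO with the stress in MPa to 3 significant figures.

N_a = Gd⁴/(8D³k) = (80.7×10³)(8.6⁴)/(8·42.0³·41) = 18.17 → N_a = 18
Actual rate k = Gd⁴/(8D³·18) = 41.377 N/mm
Working load F = kδ = 41.377·13 = 537.9 N
C = 42.0/8.6 = 4.8837; K_W = (4C−1)/(4C−4)+0.615/C = 1.3190
τ_max = K_W·8FD/(πd³) = 1.3190·90.447 = 119.3 MPa
τ_max ≤ 148 MPa → acceptable

(a) 18 coils; (b) YES, τ_max = 119 MPa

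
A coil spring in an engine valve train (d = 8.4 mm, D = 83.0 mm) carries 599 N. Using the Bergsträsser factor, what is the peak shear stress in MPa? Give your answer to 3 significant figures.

243 MPa

Spring index C = D/d = 83.0/8.4 = 9.8810
K_B = (4C+2)/(4C−3) = 41.524/36.524 = 1.1369
τ₀ = 8FD/(πd³) = 8·599·83.0/(π·8.4³) = 397736/1862 = 213.6 MPa
τ_max = K·τ₀ = 1.1369 × 213.6 = 242.84 MPa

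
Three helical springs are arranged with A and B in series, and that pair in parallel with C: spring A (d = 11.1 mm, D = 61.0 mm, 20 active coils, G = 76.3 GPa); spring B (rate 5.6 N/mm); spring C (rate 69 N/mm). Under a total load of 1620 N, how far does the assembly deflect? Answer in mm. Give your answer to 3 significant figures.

22.0 mm

k_A = Gd⁴/(8D³N_a) = (76.3×10³)(11.1⁴)/(8·61.0³·20) = 31.894 N/mm
Springs A,B series: k_AB = 1/(1/31.894+1/5.6) = 4.7636 N/mm; parallel with C: k_eq = 4.7636+69 = 73.764 N/mm
δ = F/k_eq = 1620/73.764 = 21.962 mm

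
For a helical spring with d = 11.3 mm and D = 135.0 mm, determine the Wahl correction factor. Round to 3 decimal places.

1.120

C = D/d = 135.0/11.3 = 11.9469
K_W = (4C−1)/(4C−4) + 0.615/C = 46.788/43.788 + 0.0515 = 1.1200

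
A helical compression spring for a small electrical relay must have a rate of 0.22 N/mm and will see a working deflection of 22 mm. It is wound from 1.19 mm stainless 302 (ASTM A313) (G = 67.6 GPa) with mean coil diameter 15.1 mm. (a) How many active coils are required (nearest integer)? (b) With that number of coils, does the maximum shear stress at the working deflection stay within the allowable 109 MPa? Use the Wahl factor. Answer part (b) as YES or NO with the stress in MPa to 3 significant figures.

N_a = Gd⁴/(8D³k) = (67.6×10³)(1.19⁴)/(8·15.1³·0.22) = 22.37 → N_a = 22
Actual rate k = Gd⁴/(8D³·22) = 0.22371 N/mm
Working load F = kδ = 0.22371·22 = 4.9217 N
C = 15.1/1.19 = 12.6891; K_W = (4C−1)/(4C−4)+0.615/C = 1.1126
τ_max = K_W·8FD/(πd³) = 1.1126·112.3 = 124.95 MPa
τ_max > 109 MPa → exceeds allowable

(a) 22 coils; (b) NO, τ_max = 125 MPa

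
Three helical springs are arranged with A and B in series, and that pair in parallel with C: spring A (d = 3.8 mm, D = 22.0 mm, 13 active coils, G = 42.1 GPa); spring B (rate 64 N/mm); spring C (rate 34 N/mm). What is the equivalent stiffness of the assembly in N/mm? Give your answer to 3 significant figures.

k_A = Gd⁴/(8D³N_a) = (42.1×10³)(3.8⁴)/(8·22.0³·13) = 7.9271 N/mm
Springs A,B series: k_AB = 1/(1/7.9271+1/64) = 7.0535 N/mm; parallel with C: k_eq = 7.0535+34 = 41.053 N/mm

41.1 N/mm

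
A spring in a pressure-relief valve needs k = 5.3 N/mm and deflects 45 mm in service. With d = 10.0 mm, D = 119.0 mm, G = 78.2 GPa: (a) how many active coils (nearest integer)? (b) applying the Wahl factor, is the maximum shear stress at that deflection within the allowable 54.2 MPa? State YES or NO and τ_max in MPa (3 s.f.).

(a) 11 coils; (b) NO, τ_max = 80.6 MPa

N_a = Gd⁴/(8D³k) = (78.2×10³)(10.0⁴)/(8·119.0³·5.3) = 10.94 → N_a = 11
Actual rate k = Gd⁴/(8D³·11) = 5.2733 N/mm
Working load F = kδ = 5.2733·45 = 237.3 N
C = 119.0/10.0 = 11.9000; K_W = (4C−1)/(4C−4)+0.615/C = 1.1205
τ_max = K_W·8FD/(πd³) = 1.1205·71.909 = 80.573 MPa
τ_max > 54.2 MPa → exceeds allowable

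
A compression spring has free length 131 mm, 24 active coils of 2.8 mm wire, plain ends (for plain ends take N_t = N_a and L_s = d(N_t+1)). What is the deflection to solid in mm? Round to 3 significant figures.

61.0 mm

N_t = 24; L_s = 2.8·25 = 70 mm
δ_solid = L₀ − L_s = 131 − 70 = 61 mm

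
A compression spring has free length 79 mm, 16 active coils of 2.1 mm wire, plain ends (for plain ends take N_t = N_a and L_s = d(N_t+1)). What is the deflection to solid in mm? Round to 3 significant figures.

N_t = 16; L_s = 2.1·17 = 35.7 mm
δ_solid = L₀ − L_s = 79 − 35.7 = 43.3 mm

43.3 mm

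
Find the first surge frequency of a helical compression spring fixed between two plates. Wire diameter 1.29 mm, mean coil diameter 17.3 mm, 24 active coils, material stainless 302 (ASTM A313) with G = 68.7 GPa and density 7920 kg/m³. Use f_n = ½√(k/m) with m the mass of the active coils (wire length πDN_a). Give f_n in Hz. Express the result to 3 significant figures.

k = Gd⁴/(8D³N_a) = (68.7×10³)(1.29⁴)/(8·17.3³·24) = 0.19137 N/mm = 191.37 N/m
Wire length L = πDN_a = π·17.3·24 = 1304.4 mm
m = ρ·(πd²/4)·L = 7920 × 1.307×10⁻⁶ m² × 1.3044 m = 0.013502 kg
f_n = ½√(k/m) = 0.5·√(191.37/0.013502) = 0.5·√(14173) = 59.526 Hz

59.5 Hz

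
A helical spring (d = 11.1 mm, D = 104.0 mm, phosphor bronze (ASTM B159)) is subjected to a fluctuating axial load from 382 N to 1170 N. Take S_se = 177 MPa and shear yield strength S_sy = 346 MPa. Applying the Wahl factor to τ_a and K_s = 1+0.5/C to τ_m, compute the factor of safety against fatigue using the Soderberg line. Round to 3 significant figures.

1.05

C = D/d = 104.0/11.1 = 9.3694; K_W = (4C−1)/(4C−4)+0.615/C = 1.1553; K_s = 1+0.5/C = 1.0534
F_a = (F_max−F_min)/2 = 394 N; F_m = (F_max+F_min)/2 = 776 N
τ_a = K_W·8F_aD/(πd³) = 1.1553 × 76.296 = 88.141 MPa
τ_m = K_s·8F_mD/(πd³) = 1.0534 × 150.27 = 158.29 MPa
Soderberg: 1/n_f = τ_a/S_se + τ_m/S_sy = 88.141/177 + 158.29/346 = 0.49797 + 0.45748 = 0.95545
n_f = 1/0.95545 = 1.047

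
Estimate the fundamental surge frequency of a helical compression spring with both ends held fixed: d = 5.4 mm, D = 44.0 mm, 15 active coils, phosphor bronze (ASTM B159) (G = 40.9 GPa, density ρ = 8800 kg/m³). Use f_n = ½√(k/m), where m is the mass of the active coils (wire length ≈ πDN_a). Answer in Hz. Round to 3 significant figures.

k = Gd⁴/(8D³N_a) = (40.9×10³)(5.4⁴)/(8·44.0³·15) = 3.4022 N/mm = 3402.2 N/m
Wire length L = πDN_a = π·44.0·15 = 2073.5 mm
m = ρ·(πd²/4)·L = 8800 × 22.902×10⁻⁶ m² × 2.0735 m = 0.41788 kg
f_n = ½√(k/m) = 0.5·√(3402.2/0.41788) = 0.5·√(8141.5) = 45.115 Hz

45.1 Hz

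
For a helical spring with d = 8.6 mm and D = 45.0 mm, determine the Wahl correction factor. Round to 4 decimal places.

C = D/d = 45.0/8.6 = 5.2326
K_W = (4C−1)/(4C−4) + 0.615/C = 19.930/16.930 + 0.1175 = 1.2947

1.2947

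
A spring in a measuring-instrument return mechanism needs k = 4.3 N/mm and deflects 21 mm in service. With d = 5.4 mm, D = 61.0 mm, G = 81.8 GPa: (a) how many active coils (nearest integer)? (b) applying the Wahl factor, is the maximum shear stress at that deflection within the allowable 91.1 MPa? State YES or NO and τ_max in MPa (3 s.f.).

N_a = Gd⁴/(8D³k) = (81.8×10³)(5.4⁴)/(8·61.0³·4.3) = 8.908 → N_a = 9
Actual rate k = Gd⁴/(8D³·9) = 4.256 N/mm
Working load F = kδ = 4.256·21 = 89.377 N
C = 61.0/5.4 = 11.2963; K_W = (4C−1)/(4C−4)+0.615/C = 1.1273
τ_max = K_W·8FD/(πd³) = 1.1273·88.169 = 99.391 MPa
τ_max > 91.1 MPa → exceeds allowable

(a) 9 coils; (b) NO, τ_max = 99.4 MPa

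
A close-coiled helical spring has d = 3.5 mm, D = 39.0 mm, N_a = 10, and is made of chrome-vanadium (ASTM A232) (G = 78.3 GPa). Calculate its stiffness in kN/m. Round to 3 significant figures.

k = Gd⁴/(8D³N_a) = (78.3×10³ × 3.5⁴) / (8 × 39.0³ × 10)
  = 1.17499e+07 / 4.74552e+06 = 2.476 N/mm

2.48 kN/m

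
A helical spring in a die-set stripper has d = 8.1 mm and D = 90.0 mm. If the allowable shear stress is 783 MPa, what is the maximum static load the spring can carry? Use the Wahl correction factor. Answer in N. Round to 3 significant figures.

1610 N

C = D/d = 90.0/8.1 = 11.1111
K_W = (4C−1)/(4C−4) + 0.615/C = 43.444/40.444 + 0.0554 = 1.1295
τ_max = K·8FD/(πd³) → F_max = τ_allow·πd³/(8DK)
F_max = 783·π·8.1³/(8·90.0·1.1295) = 1.3073e+06/813.26 = 1607.5 N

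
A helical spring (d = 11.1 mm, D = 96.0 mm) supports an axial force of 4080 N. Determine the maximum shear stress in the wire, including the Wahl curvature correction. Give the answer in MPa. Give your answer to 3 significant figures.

853 MPa

Spring index C = D/d = 96.0/11.1 = 8.6486
K_W = (4C−1)/(4C−4) + 0.615/C = 33.595/30.595 + 0.0711 = 1.1692
τ₀ = 8FD/(πd³) = 8·4080·96.0/(π·11.1³) = 3.13344e+06/4296.5 = 729.29 MPa
τ_max = K·τ₀ = 1.1692 × 729.29 = 852.67 MPa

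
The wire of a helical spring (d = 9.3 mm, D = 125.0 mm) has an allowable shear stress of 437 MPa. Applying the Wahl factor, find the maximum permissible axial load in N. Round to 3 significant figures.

998 N

C = D/d = 125.0/9.3 = 13.4409
K_W = (4C−1)/(4C−4) + 0.615/C = 52.763/49.763 + 0.0458 = 1.1060
τ_max = K·8FD/(πd³) → F_max = τ_allow·πd³/(8DK)
F_max = 437·π·9.3³/(8·125.0·1.1060) = 1.1043e+06/1106 = 998.41 N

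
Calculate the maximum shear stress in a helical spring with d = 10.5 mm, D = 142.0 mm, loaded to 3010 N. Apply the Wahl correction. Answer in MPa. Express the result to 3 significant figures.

Spring index C = D/d = 142.0/10.5 = 13.5238
K_W = (4C−1)/(4C−4) + 0.615/C = 53.095/50.095 + 0.0455 = 1.1054
τ₀ = 8FD/(πd³) = 8·3010·142.0/(π·10.5³) = 3.41936e+06/3636.8 = 940.21 MPa
τ_max = K·τ₀ = 1.1054 × 940.21 = 1039.3 MPa

1040 MPa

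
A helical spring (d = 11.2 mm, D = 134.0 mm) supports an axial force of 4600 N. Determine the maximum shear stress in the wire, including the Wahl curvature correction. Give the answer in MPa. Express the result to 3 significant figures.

Spring index C = D/d = 134.0/11.2 = 11.9643
K_W = (4C−1)/(4C−4) + 0.615/C = 46.857/43.857 + 0.0514 = 1.1198
τ₀ = 8FD/(πd³) = 8·4600·134.0/(π·11.2³) = 4.9312e+06/4413.7 = 1117.2 MPa
τ_max = K·τ₀ = 1.1198 × 1117.2 = 1251.1 MPa

1250 MPa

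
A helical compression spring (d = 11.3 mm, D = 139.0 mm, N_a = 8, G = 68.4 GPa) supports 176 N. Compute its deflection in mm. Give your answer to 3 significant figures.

27.1 mm

k = Gd⁴/(8D³N_a) = (68.4×10³)(11.3⁴)/(8·139.0³·8) = 6.4885 N/mm
δ = F/k = 176 / 6.4885 = 27.125 mm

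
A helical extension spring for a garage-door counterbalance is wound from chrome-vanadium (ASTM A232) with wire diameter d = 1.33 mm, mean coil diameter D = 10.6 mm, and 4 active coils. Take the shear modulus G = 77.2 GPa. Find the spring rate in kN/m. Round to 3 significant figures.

k = Gd⁴/(8D³N_a) = (77.2×10³ × 1.33⁴) / (8 × 10.6³ × 4)
  = 241559 / 38112.5 = 6.3381 N/mm

6.34 kN/m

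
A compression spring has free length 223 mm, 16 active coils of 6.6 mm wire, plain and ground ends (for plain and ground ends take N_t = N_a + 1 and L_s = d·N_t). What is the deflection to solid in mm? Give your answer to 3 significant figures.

111 mm

N_t = 17; L_s = 6.6·17 = 112.2 mm
δ_solid = L₀ − L_s = 223 − 112.2 = 110.8 mm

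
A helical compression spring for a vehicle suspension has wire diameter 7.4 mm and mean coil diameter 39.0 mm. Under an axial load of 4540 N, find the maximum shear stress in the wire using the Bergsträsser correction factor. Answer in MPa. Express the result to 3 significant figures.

Spring index C = D/d = 39.0/7.4 = 5.2703
K_B = (4C+2)/(4C−3) = 23.081/18.081 = 1.2765
τ₀ = 8FD/(πd³) = 8·4540·39.0/(π·7.4³) = 1.41648e+06/1273 = 1112.7 MPa
τ_max = K·τ₀ = 1.2765 × 1112.7 = 1420.4 MPa

1420 MPa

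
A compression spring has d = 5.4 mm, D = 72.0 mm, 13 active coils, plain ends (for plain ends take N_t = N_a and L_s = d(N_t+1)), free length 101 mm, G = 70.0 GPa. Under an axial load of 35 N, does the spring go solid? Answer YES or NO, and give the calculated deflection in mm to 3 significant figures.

NO, δ = 22.8 mm

k = Gd⁴/(8D³N_a) = (70.0×10³)(5.4⁴)/(8·72.0³·13) = 1.5334 N/mm
N_t = 13; L_s = 5.4·14 = 75.6 mm; δ_solid = L₀ − L_s = 101 − 75.6 = 25.4 mm
δ = F/k = 35/1.5334 = 22.826 mm
δ < δ_solid → spring does not go solid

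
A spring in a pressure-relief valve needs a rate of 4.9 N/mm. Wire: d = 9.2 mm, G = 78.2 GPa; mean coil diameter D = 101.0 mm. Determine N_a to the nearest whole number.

N_a = Gd⁴/(8D³k) = (78.2×10³ × 9.2⁴)/(8 × 101.0³ × 4.9)
    = 5.60219e+08 / 4.03878e+07 = 13.87 → 14 coils

14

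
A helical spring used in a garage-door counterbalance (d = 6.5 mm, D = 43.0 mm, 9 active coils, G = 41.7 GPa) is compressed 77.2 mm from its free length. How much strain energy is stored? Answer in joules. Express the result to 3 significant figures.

k = Gd⁴/(8D³N_a) = (41.7×10³)(6.5⁴)/(8·43.0³·9) = 13.003 N/mm
U = ½kδ² = 0.5 × 13.003 × 77.2² = 38749 N·mm = 38.749 J

38.7 J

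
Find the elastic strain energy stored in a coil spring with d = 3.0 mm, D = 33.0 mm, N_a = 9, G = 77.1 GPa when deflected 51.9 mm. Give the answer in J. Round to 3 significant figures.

k = Gd⁴/(8D³N_a) = (77.1×10³)(3.0⁴)/(8·33.0³·9) = 2.4136 N/mm
U = ½kδ² = 0.5 × 2.4136 × 51.9² = 3250.6 N·mm = 3.2506 J

3.25 J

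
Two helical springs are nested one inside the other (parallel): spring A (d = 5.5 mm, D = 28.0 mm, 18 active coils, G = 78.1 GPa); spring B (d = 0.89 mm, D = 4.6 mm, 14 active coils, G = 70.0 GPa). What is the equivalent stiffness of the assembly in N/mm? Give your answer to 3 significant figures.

26.6 N/mm

k_A = Gd⁴/(8D³N_a) = (78.1×10³)(5.5⁴)/(8·28.0³·18) = 22.608 N/mm
k_B = Gd⁴/(8D³N_a) = (70.0×10³)(0.89⁴)/(8·4.6³·14) = 4.0287 N/mm
Parallel: k_eq = 22.608 + 4.0287 = 26.637 N/mm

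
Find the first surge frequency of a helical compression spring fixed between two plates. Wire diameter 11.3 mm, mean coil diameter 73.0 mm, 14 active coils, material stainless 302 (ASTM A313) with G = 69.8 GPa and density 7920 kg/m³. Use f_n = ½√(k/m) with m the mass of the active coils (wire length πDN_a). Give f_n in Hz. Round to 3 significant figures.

k = Gd⁴/(8D³N_a) = (69.8×10³)(11.3⁴)/(8·73.0³·14) = 26.121 N/mm = 26121 N/m
Wire length L = πDN_a = π·73.0·14 = 3210.7 mm
m = ρ·(πd²/4)·L = 7920 × 100.29×10⁻⁶ m² × 3.2107 m = 2.5502 kg
f_n = ½√(k/m) = 0.5·√(26121/2.5502) = 0.5·√(10243) = 50.603 Hz

50.6 Hz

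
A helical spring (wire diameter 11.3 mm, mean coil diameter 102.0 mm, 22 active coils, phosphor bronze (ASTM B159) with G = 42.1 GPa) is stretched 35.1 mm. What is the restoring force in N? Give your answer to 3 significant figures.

129 N

k = Gd⁴/(8D³N_a) = (42.1×10³)(11.3⁴)/(8·102.0³·22) = 3.6752 N/mm
F = k·δ = 3.6752 × 35.1 = 129 N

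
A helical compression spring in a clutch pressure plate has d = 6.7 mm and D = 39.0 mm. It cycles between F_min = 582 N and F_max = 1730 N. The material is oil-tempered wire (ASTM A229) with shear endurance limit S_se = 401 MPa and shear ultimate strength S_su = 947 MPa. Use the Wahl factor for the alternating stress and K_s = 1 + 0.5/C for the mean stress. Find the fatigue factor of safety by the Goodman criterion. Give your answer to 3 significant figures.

C = D/d = 39.0/6.7 = 5.8209; K_W = (4C−1)/(4C−4)+0.615/C = 1.2612; K_s = 1+0.5/C = 1.0859
F_a = (F_max−F_min)/2 = 574 N; F_m = (F_max+F_min)/2 = 1156 N
τ_a = K_W·8F_aD/(πd³) = 1.2612 × 189.54 = 239.05 MPa
τ_m = K_s·8F_mD/(πd³) = 1.0859 × 381.71 = 414.5 MPa
Goodman: 1/n_f = τ_a/S_se + τ_m/S_su = 239.05/401 + 414.5/947 = 0.59613 + 0.43770 = 1.0338
n_f = 1/1.0338 = 0.9673

0.967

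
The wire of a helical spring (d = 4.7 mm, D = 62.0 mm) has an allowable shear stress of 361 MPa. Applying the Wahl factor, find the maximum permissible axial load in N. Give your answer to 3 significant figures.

214 N

C = D/d = 62.0/4.7 = 13.1915
K_W = (4C−1)/(4C−4) + 0.615/C = 51.766/48.766 + 0.0466 = 1.1081
τ_max = K·8FD/(πd³) → F_max = τ_allow·πd³/(8DK)
F_max = 361·π·4.7³/(8·62.0·1.1081) = 1.1775e+05/549.64 = 214.23 N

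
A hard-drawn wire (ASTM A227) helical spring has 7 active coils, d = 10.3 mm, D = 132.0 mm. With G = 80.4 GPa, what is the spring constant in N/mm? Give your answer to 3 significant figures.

7.03 N/mm

k = Gd⁴/(8D³N_a) = (80.4×10³ × 10.3⁴) / (8 × 132.0³ × 7)
  = 9.04909e+08 / 1.28798e+08 = 7.0258 N/mm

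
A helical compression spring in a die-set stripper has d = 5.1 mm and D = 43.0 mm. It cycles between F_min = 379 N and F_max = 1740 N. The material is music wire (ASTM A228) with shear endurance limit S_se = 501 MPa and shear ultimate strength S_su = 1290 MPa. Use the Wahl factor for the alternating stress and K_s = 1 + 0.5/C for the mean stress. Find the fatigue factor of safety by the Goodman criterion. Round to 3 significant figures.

C = D/d = 43.0/5.1 = 8.4314; K_W = (4C−1)/(4C−4)+0.615/C = 1.1739; K_s = 1+0.5/C = 1.0593
F_a = (F_max−F_min)/2 = 680.5 N; F_m = (F_max+F_min)/2 = 1059.5 N
τ_a = K_W·8F_aD/(πd³) = 1.1739 × 561.73 = 659.39 MPa
τ_m = K_s·8F_mD/(πd³) = 1.0593 × 874.58 = 926.44 MPa
Goodman: 1/n_f = τ_a/S_se + τ_m/S_su = 659.39/501 + 926.44/1290 = 1.31615 + 0.71817 = 2.0343
n_f = 1/2.0343 = 0.4916

0.492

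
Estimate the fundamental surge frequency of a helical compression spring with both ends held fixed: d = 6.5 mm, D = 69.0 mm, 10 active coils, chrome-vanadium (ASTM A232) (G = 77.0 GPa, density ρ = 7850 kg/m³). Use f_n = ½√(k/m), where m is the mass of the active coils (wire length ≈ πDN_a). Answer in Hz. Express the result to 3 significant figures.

48.1 Hz

k = Gd⁴/(8D³N_a) = (77.0×10³)(6.5⁴)/(8·69.0³·10) = 5.2301 N/mm = 5230.1 N/m
Wire length L = πDN_a = π·69.0·10 = 2167.7 mm
m = ρ·(πd²/4)·L = 7850 × 33.183×10⁻⁶ m² × 2.1677 m = 0.56466 kg
f_n = ½√(k/m) = 0.5·√(5230.1/0.56466) = 0.5·√(9262.4) = 48.121 Hz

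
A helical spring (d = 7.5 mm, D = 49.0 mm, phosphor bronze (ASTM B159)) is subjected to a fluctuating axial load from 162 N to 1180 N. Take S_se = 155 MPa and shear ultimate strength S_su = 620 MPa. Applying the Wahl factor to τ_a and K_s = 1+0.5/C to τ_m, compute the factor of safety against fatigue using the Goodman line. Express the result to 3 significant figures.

C = D/d = 49.0/7.5 = 6.5333; K_W = (4C−1)/(4C−4)+0.615/C = 1.2297; K_s = 1+0.5/C = 1.0765
F_a = (F_max−F_min)/2 = 509 N; F_m = (F_max+F_min)/2 = 671 N
τ_a = K_W·8F_aD/(πd³) = 1.2297 × 150.55 = 185.12 MPa
τ_m = K_s·8F_mD/(πd³) = 1.0765 × 198.46 = 213.65 MPa
Goodman: 1/n_f = τ_a/S_se + τ_m/S_su = 185.12/155 + 213.65/620 = 1.19434 + 0.34460 = 1.5389
n_f = 1/1.5389 = 0.6498

0.650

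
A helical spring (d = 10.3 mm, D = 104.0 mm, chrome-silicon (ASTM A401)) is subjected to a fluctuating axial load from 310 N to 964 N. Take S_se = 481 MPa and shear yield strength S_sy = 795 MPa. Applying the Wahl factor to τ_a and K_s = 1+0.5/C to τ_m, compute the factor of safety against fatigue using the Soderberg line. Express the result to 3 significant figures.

C = D/d = 104.0/10.3 = 10.0971; K_W = (4C−1)/(4C−4)+0.615/C = 1.1434; K_s = 1+0.5/C = 1.0495
F_a = (F_max−F_min)/2 = 327 N; F_m = (F_max+F_min)/2 = 637 N
τ_a = K_W·8F_aD/(πd³) = 1.1434 × 79.252 = 90.613 MPa
τ_m = K_s·8F_mD/(πd³) = 1.0495 × 154.38 = 162.03 MPa
Soderberg: 1/n_f = τ_a/S_se + τ_m/S_sy = 90.613/481 + 162.03/795 = 0.18838 + 0.20381 = 0.39219
n_f = 1/0.39219 = 2.55

2.55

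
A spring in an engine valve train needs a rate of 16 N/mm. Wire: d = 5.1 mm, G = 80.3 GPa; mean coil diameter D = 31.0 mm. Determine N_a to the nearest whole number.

14

N_a = Gd⁴/(8D³k) = (80.3×10³ × 5.1⁴)/(8 × 31.0³ × 16)
    = 5.43246e+07 / 3.81325e+06 = 14.25 → 14 coils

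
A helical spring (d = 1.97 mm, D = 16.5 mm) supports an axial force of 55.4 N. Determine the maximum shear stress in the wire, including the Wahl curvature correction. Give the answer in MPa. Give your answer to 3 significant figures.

358 MPa

Spring index C = D/d = 16.5/1.97 = 8.3756
K_W = (4C−1)/(4C−4) + 0.615/C = 32.503/29.503 + 0.0734 = 1.1751
τ₀ = 8FD/(πd³) = 8·55.4·16.5/(π·1.97³) = 7312.8/24.019 = 304.46 MPa
τ_max = K·τ₀ = 1.1751 × 304.46 = 357.78 MPa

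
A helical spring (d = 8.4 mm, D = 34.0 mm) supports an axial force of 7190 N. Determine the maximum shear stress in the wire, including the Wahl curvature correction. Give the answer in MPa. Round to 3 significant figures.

Spring index C = D/d = 34.0/8.4 = 4.0476
K_W = (4C−1)/(4C−4) + 0.615/C = 15.190/12.190 + 0.1519 = 1.3980
τ₀ = 8FD/(πd³) = 8·7190·34.0/(π·8.4³) = 1.95568e+06/1862 = 1050.3 MPa
τ_max = K·τ₀ = 1.3980 × 1050.3 = 1468.3 MPa

1470 MPa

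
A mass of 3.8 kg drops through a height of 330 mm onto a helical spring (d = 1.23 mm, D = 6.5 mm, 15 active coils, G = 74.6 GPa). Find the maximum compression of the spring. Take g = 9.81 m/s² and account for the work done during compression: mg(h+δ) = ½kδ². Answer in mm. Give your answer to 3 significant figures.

76.5 mm

k = Gd⁴/(8D³N_a) = (74.6×10³)(1.23⁴)/(8·6.5³·15) = 5.1813 N/mm
W = mg = 3.8 × 9.81 = 37.278 N
½kδ² − Wδ − Wh = 0 → δ = (W + √(W² + 2kWh))/k
δ = (37.278 + √(1389.6 + 127478))/5.1813 = (37.278 + 358.98)/5.1813 = 76.479 mm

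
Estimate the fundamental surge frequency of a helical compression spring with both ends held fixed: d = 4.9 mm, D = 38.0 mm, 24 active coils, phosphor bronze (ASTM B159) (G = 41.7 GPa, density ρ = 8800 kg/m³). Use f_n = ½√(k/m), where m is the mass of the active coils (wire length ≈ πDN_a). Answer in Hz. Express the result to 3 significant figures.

k = Gd⁴/(8D³N_a) = (41.7×10³)(4.9⁴)/(8·38.0³·24) = 2.2818 N/mm = 2281.8 N/m
Wire length L = πDN_a = π·38.0·24 = 2865.1 mm
m = ρ·(πd²/4)·L = 8800 × 18.857×10⁻⁶ m² × 2.8651 m = 0.47546 kg
f_n = ½√(k/m) = 0.5·√(2281.8/0.47546) = 0.5·√(4799.1) = 34.638 Hz

34.6 Hz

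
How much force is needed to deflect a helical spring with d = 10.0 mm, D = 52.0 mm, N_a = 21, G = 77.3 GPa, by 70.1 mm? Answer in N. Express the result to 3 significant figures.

2290 N

k = Gd⁴/(8D³N_a) = (77.3×10³)(10.0⁴)/(8·52.0³·21) = 32.724 N/mm
F = k·δ = 32.724 × 70.1 = 2293.9 N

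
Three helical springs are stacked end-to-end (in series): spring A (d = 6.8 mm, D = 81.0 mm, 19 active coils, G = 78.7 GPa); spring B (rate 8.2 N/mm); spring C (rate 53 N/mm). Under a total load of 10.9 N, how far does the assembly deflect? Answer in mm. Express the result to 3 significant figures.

6.77 mm

k_A = Gd⁴/(8D³N_a) = (78.7×10³)(6.8⁴)/(8·81.0³·19) = 2.0831 N/mm
Series: 1/k_eq = 1/2.0831 + 1/8.2 + 1/53 = 0.62087; k_eq = 1.6106 N/mm
δ = F/k_eq = 10.9/1.6106 = 6.7675 mm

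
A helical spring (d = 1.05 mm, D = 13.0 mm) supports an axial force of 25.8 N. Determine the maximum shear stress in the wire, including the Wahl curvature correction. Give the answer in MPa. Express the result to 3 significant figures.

823 MPa

Spring index C = D/d = 13.0/1.05 = 12.3810
K_W = (4C−1)/(4C−4) + 0.615/C = 48.524/45.524 + 0.0497 = 1.1156
τ₀ = 8FD/(πd³) = 8·25.8·13.0/(π·1.05³) = 2683.2/3.6368 = 737.79 MPa
τ_max = K·τ₀ = 1.1156 × 737.79 = 823.06 MPa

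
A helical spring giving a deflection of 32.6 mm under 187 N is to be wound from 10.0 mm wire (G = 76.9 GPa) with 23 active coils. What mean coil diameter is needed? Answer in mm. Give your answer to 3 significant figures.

Required rate k = F/δ = 187/32.6 = 5.7362 N/mm
D = (Gd⁴/(8N_a·k))^(1/3) = (76.9×10³·10.0⁴/(8·23·5.7362))^(1/3)
  = (728592)^(1/3) = 89.9832 mm

90.0 mm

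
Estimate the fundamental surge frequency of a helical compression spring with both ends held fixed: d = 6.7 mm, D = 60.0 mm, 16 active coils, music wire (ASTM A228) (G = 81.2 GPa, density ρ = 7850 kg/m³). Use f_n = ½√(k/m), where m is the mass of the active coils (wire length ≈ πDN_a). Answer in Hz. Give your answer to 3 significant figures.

k = Gd⁴/(8D³N_a) = (81.2×10³)(6.7⁴)/(8·60.0³·16) = 5.9182 N/mm = 5918.2 N/m
Wire length L = πDN_a = π·60.0·16 = 3015.9 mm
m = ρ·(πd²/4)·L = 7850 × 35.257×10⁻⁶ m² × 3.0159 m = 0.8347 kg
f_n = ½√(k/m) = 0.5·√(5918.2/0.8347) = 0.5·√(7090.2) = 42.102 Hz

42.1 Hz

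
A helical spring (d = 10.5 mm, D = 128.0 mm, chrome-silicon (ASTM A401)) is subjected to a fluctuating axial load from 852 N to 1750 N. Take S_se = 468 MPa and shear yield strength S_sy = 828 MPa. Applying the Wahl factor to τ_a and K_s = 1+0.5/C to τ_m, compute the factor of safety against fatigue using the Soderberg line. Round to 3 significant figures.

1.31

C = D/d = 128.0/10.5 = 12.1905; K_W = (4C−1)/(4C−4)+0.615/C = 1.1175; K_s = 1+0.5/C = 1.0410
F_a = (F_max−F_min)/2 = 449 N; F_m = (F_max+F_min)/2 = 1301 N
τ_a = K_W·8F_aD/(πd³) = 1.1175 × 126.42 = 141.27 MPa
τ_m = K_s·8F_mD/(πd³) = 1.0410 × 366.32 = 381.34 MPa
Soderberg: 1/n_f = τ_a/S_se + τ_m/S_sy = 141.27/468 + 381.34/828 = 0.30187 + 0.46056 = 0.76243
n_f = 1/0.76243 = 1.312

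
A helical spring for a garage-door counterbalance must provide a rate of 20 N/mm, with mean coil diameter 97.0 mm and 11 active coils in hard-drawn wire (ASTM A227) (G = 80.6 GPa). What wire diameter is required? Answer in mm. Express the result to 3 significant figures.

d = (8D³N_a·k / G)^(1/4) = (8·97.0³·11·20 / (80.6×10³))^0.25
  = (19929)^0.25 = 11.8816 mm

11.9 mm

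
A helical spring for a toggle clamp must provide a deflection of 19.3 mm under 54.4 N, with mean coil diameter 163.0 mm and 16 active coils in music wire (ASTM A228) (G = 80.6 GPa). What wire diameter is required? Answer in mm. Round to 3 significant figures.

Required rate k = F/δ = 54.4/19.3 = 2.8187 N/mm
d = (8D³N_a·k / G)^(1/4) = (8·163.0³·16·2.8187 / (80.6×10³))^0.25
  = (19386)^0.25 = 11.7997 mm

11.8 mm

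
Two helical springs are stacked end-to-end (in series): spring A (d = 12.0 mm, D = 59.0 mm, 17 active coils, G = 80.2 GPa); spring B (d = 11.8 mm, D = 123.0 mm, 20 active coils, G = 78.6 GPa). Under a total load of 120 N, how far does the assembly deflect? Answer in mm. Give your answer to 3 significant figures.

k_A = Gd⁴/(8D³N_a) = (80.2×10³)(12.0⁴)/(8·59.0³·17) = 59.539 N/mm
k_B = Gd⁴/(8D³N_a) = (78.6×10³)(11.8⁴)/(8·123.0³·20) = 5.1182 N/mm
Series: 1/k_eq = 1/59.539 + 1/5.1182 = 0.21218; k_eq = 4.713 N/mm
δ = F/k_eq = 120/4.713 = 25.461 mm

25.5 mm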